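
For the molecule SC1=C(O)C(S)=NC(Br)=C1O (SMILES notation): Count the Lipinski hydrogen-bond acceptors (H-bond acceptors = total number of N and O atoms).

3

N atoms: 1; O atoms: 2.
Lipinski HBA = 1 + 2 = 3.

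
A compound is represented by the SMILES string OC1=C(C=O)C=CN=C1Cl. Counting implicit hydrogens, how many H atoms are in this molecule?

Walk through each heavy atom and fill implicit hydrogens from standard valence (C 4, N 3, O 2, S 2, halogen 1):
  atom 1: O, bond orders sum to 1 (valence 2) → 1 H
  atom 2: C, bond orders sum to 4 (valence 4) → 0 H
  atom 3: C, bond orders sum to 4 (valence 4) → 0 H
  atom 4: C, bond orders sum to 3 (valence 4) → 1 H
  atom 5: O, bond orders sum to 2 (valence 2) → 0 H
  atom 6: C, bond orders sum to 3 (valence 4) → 1 H
  atom 7: C, bond orders sum to 3 (valence 4) → 1 H
  atom 8: N, bond orders sum to 3 (valence 3) → 0 H
  atom 9: C, bond orders sum to 4 (valence 4) → 0 H
  atom 10: Cl (halogen, monovalent) → 0 H
Total hydrogens: 4.

4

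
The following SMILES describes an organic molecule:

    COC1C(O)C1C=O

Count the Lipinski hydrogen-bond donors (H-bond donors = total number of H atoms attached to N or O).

1

Donors: find every N or O and count the H atoms it carries.
  atom 2 (O): bond orders sum to 2 → 0 H
  atom 5 (O): bond orders sum to 1 → 1 H
  atom 8 (O): bond orders sum to 2 → 0 H
Lipinski HBD = 1.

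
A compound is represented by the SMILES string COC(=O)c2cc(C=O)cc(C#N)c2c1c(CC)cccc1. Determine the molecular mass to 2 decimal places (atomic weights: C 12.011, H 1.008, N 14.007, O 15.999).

293.32 g/mol

First, the molecular formula is C18H15NO3 (counting implicit H from valence).
  C: 18 × 12.011 = 216.198
  H: 15 × 1.008 = 15.120
  N: 1 × 14.007 = 14.007
  O: 3 × 15.999 = 47.997
Sum: 18×12.011 + 15×1.008 + 1×14.007 + 3×15.999 = 293.322 → 293.32 g/mol.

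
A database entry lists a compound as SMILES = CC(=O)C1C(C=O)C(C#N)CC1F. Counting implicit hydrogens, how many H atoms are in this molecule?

10

Walk through each heavy atom and fill implicit hydrogens from standard valence (C 4, N 3, O 2, S 2, halogen 1):
  atom 1: C, bond orders sum to 1 (valence 4) → 3 H
  atom 2: C, bond orders sum to 4 (valence 4) → 0 H
  atom 3: O, bond orders sum to 2 (valence 2) → 0 H
  atom 4: C, bond orders sum to 3 (valence 4) → 1 H
  atom 5: C, bond orders sum to 3 (valence 4) → 1 H
  atom 6: C, bond orders sum to 3 (valence 4) → 1 H
  atom 7: O, bond orders sum to 2 (valence 2) → 0 H
  atom 8: C, bond orders sum to 3 (valence 4) → 1 H
  atom 9: C, bond orders sum to 4 (valence 4) → 0 H
  atom 10: N, bond orders sum to 3 (valence 3) → 0 H
  atom 11: C, bond orders sum to 2 (valence 4) → 2 H
  atom 12: C, bond orders sum to 3 (valence 4) → 1 H
  atom 13: F (halogen, monovalent) → 0 H
Total hydrogens: 10.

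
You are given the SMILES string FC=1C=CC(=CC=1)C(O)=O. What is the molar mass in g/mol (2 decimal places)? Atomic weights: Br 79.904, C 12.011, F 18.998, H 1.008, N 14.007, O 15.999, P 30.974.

First, the molecular formula is C7H5FO2 (counting implicit H from valence).
  C: 7 × 12.011 = 84.077
  F: 1 × 18.998 = 18.998
  H: 5 × 1.008 = 5.040
  O: 2 × 15.999 = 31.998
Sum: 7×12.011 + 1×18.998 + 5×1.008 + 2×15.999 = 140.113 → 140.11 g/mol.

140.11 g/mol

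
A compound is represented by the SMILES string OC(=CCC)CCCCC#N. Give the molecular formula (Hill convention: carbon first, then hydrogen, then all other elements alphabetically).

Walk through each heavy atom and fill implicit hydrogens from standard valence (C 4, N 3, O 2, S 2, halogen 1):
  atom 1: O, bond orders sum to 1 (valence 2) → 1 H
  atom 2: C, bond orders sum to 4 (valence 4) → 0 H
  atom 3: C, bond orders sum to 3 (valence 4) → 1 H
  atom 4: C, bond orders sum to 2 (valence 4) → 2 H
  atom 5: C, bond orders sum to 1 (valence 4) → 3 H
  atom 6: C, bond orders sum to 2 (valence 4) → 2 H
  atom 7: C, bond orders sum to 2 (valence 4) → 2 H
  atom 8: C, bond orders sum to 2 (valence 4) → 2 H
  atom 9: C, bond orders sum to 2 (valence 4) → 2 H
  atom 10: C, bond orders sum to 4 (valence 4) → 0 H
  atom 11: N, bond orders sum to 3 (valence 3) → 0 H
Totals → C:9, H:15, N:1, O:1.
In Hill order: C9H15NO.

C9H15NO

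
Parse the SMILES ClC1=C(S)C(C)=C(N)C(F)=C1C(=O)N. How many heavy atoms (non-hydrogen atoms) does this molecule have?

Every atom symbol written in the SMILES (organic subset) is one heavy atom; implicit H are not written.
Heavy atoms by element → C:8, Cl:1, F:1, N:2, O:1, S:1.
Total: 14.

14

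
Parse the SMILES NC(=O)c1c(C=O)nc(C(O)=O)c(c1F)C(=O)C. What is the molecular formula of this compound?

C10H7FN2O5

Walk through each heavy atom and fill implicit hydrogens from standard valence (C 4, N 3, O 2, S 2, halogen 1); for lowercase aromatic atoms, an aromatic c carries 1 H when it has two neighbours and 0 H with three, and aromatic n carries 0 H:
  atom 1: N, bond orders sum to 1 (valence 3) → 2 H
  atom 2: C, bond orders sum to 4 (valence 4) → 0 H
  atom 3: O, bond orders sum to 2 (valence 2) → 0 H
  atom 4: aromatic c, 3 neighbours → 0 H
  atom 5: aromatic c, 3 neighbours → 0 H
  atom 6: C, bond orders sum to 3 (valence 4) → 1 H
  atom 7: O, bond orders sum to 2 (valence 2) → 0 H
  atom 8: aromatic n, 2 neighbours → 0 H
  atom 9: aromatic c, 3 neighbours → 0 H
  atom 10: C, bond orders sum to 4 (valence 4) → 0 H
  atom 11: O, bond orders sum to 1 (valence 2) → 1 H
  atom 12: O, bond orders sum to 2 (valence 2) → 0 H
  atom 13: aromatic c, 3 neighbours → 0 H
  atom 14: aromatic c, 3 neighbours → 0 H
  atom 15: F (halogen, monovalent) → 0 H
  atom 16: C, bond orders sum to 4 (valence 4) → 0 H
  atom 17: O, bond orders sum to 2 (valence 2) → 0 H
  atom 18: C, bond orders sum to 1 (valence 4) → 3 H
Totals → C:10, H:7, F:1, N:2, O:5.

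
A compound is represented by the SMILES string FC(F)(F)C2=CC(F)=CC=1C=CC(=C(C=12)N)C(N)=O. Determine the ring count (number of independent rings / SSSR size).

2

In SMILES, each pair of matching ring-closure digits denotes one ring-closing bond; the number of such bonds equals the number of independent rings.
Ring-closure bonds here: 2.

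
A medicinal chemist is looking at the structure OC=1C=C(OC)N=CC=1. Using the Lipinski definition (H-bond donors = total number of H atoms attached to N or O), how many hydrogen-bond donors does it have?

Donors: find every N or O and count the H atoms it carries.
  atom 1 (O): bond orders sum to 1 → 1 H
  atom 5 (O): bond orders sum to 2 → 0 H
  atom 7 (N): bond orders sum to 3 → 0 H
Lipinski HBD = 1.

1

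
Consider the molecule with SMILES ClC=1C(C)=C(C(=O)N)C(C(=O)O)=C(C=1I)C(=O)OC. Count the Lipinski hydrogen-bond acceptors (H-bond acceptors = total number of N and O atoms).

6

N atoms: 1; O atoms: 5.
Lipinski HBA = 1 + 5 = 6.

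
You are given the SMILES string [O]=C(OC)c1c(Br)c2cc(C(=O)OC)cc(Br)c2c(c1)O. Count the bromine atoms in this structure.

2

Scan the SMILES for Br atoms (remember two-letter symbols like Cl and Br are single atoms).
Bromine count: 2.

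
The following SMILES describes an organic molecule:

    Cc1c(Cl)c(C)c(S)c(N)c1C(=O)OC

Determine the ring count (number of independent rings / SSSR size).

In SMILES, each pair of matching ring-closure digits denotes one ring-closing bond; the number of such bonds equals the number of independent rings.
Ring-closure bonds here: 1.

1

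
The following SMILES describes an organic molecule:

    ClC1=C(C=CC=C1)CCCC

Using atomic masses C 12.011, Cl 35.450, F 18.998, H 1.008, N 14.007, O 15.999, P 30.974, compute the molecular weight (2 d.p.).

168.66 g/mol

First, the molecular formula is C10H13Cl (counting implicit H from valence).
  C: 10 × 12.011 = 120.110
  Cl: 1 × 35.450 = 35.450
  H: 13 × 1.008 = 13.104
Sum: 10×12.011 + 1×35.450 + 13×1.008 = 168.664 → 168.66 g/mol.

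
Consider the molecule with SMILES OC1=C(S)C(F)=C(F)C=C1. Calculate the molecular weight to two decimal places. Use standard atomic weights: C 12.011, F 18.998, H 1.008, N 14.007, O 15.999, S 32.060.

162.15 g/mol

First, the molecular formula is C6H4F2OS (counting implicit H from valence).
  C: 6 × 12.011 = 72.066
  F: 2 × 18.998 = 37.996
  H: 4 × 1.008 = 4.032
  O: 1 × 15.999 = 15.999
  S: 1 × 32.060 = 32.060
Sum: 6×12.011 + 2×18.998 + 4×1.008 + 1×15.999 + 1×32.060 = 162.153 → 162.15 g/mol.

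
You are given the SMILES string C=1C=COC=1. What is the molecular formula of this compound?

C4H4O

Walk through each heavy atom and fill implicit hydrogens from standard valence (C 4, N 3, O 2, S 2, halogen 1):
  atom 1: C, bond orders sum to 3 (valence 4) → 1 H
  atom 2: C, bond orders sum to 3 (valence 4) → 1 H
  atom 3: C, bond orders sum to 3 (valence 4) → 1 H
  atom 4: O, bond orders sum to 2 (valence 2) → 0 H
  atom 5: C, bond orders sum to 3 (valence 4) → 1 H
Totals → C:4, H:4, O:1.
In Hill order: C4H4O.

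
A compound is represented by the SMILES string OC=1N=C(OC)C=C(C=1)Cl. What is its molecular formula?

Walk through each heavy atom and fill implicit hydrogens from standard valence (C 4, N 3, O 2, S 2, halogen 1):
  atom 1: O, bond orders sum to 1 (valence 2) → 1 H
  atom 2: C, bond orders sum to 4 (valence 4) → 0 H
  atom 3: N, bond orders sum to 3 (valence 3) → 0 H
  atom 4: C, bond orders sum to 4 (valence 4) → 0 H
  atom 5: O, bond orders sum to 2 (valence 2) → 0 H
  atom 6: C, bond orders sum to 1 (valence 4) → 3 H
  atom 7: C, bond orders sum to 3 (valence 4) → 1 H
  atom 8: C, bond orders sum to 4 (valence 4) → 0 H
  atom 9: C, bond orders sum to 3 (valence 4) → 1 H
  atom 10: Cl (halogen, monovalent) → 0 H
Totals → C:6, H:6, Cl:1, N:1, O:2.

C6H6ClNO2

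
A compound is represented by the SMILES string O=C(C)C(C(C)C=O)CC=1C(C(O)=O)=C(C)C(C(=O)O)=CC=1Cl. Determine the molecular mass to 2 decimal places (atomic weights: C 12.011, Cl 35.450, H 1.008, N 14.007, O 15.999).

340.76 g/mol

First, the molecular formula is C16H17ClO6 (counting implicit H from valence).
  C: 16 × 12.011 = 192.176
  Cl: 1 × 35.450 = 35.450
  H: 17 × 1.008 = 17.136
  O: 6 × 15.999 = 95.994
Sum: 16×12.011 + 1×35.450 + 17×1.008 + 6×15.999 = 340.756 → 340.76 g/mol.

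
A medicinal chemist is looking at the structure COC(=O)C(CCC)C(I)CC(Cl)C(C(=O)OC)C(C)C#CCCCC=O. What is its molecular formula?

Walk through each heavy atom and fill implicit hydrogens from standard valence (C 4, N 3, O 2, S 2, halogen 1):
  atom 1: C, bond orders sum to 1 (valence 4) → 3 H
  atom 2: O, bond orders sum to 2 (valence 2) → 0 H
  atom 3: C, bond orders sum to 4 (valence 4) → 0 H
  atom 4: O, bond orders sum to 2 (valence 2) → 0 H
  atom 5: C, bond orders sum to 3 (valence 4) → 1 H
  atom 6: C, bond orders sum to 2 (valence 4) → 2 H
  atom 7: C, bond orders sum to 2 (valence 4) → 2 H
  atom 8: C, bond orders sum to 1 (valence 4) → 3 H
  atom 9: C, bond orders sum to 3 (valence 4) → 1 H
  atom 10: I (halogen, monovalent) → 0 H
  atom 11: C, bond orders sum to 2 (valence 4) → 2 H
  atom 12: C, bond orders sum to 3 (valence 4) → 1 H
  atom 13: Cl (halogen, monovalent) → 0 H
  atom 14: C, bond orders sum to 3 (valence 4) → 1 H
  atom 15: C, bond orders sum to 4 (valence 4) → 0 H
  atom 16: O, bond orders sum to 2 (valence 2) → 0 H
  atom 17: O, bond orders sum to 2 (valence 2) → 0 H
  atom 18: C, bond orders sum to 1 (valence 4) → 3 H
  atom 19: C, bond orders sum to 3 (valence 4) → 1 H
  atom 20: C, bond orders sum to 1 (valence 4) → 3 H
  atom 21: C, bond orders sum to 4 (valence 4) → 0 H
  atom 22: C, bond orders sum to 4 (valence 4) → 0 H
  atom 23: C, bond orders sum to 2 (valence 4) → 2 H
  atom 24: C, bond orders sum to 2 (valence 4) → 2 H
  atom 25: C, bond orders sum to 2 (valence 4) → 2 H
  atom 26: C, bond orders sum to 3 (valence 4) → 1 H
  atom 27: O, bond orders sum to 2 (valence 2) → 0 H
Totals → C:20, H:30, Cl:1, I:1, O:5.

C20H30ClIO5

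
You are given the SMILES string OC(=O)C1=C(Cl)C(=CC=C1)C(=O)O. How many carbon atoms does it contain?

8

Count every carbon token in the SMILES (each C, including those in ring-closure positions and inside branches).
Carbon count: 8.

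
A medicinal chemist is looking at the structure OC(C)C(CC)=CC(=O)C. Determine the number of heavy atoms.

10

Every atom symbol written in the SMILES (organic subset) is one heavy atom; implicit H are not written.
Heavy atoms by element → C:8, O:2.
Total: 10.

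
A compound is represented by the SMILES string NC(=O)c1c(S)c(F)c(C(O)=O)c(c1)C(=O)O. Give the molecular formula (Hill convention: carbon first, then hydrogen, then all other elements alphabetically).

C9H6FNO5S

Walk through each heavy atom and fill implicit hydrogens from standard valence (C 4, N 3, O 2, S 2, halogen 1); for lowercase aromatic atoms, an aromatic c carries 1 H when it has two neighbours and 0 H with three, and aromatic n carries 0 H:
  atom 1: N, bond orders sum to 1 (valence 3) → 2 H
  atom 2: C, bond orders sum to 4 (valence 4) → 0 H
  atom 3: O, bond orders sum to 2 (valence 2) → 0 H
  atom 4: aromatic c, 3 neighbours → 0 H
  atom 5: aromatic c, 3 neighbours → 0 H
  atom 6: S, bond orders sum to 1 (valence 2) → 1 H
  atom 7: aromatic c, 3 neighbours → 0 H
  atom 8: F (halogen, monovalent) → 0 H
  atom 9: aromatic c, 3 neighbours → 0 H
  atom 10: C, bond orders sum to 4 (valence 4) → 0 H
  atom 11: O, bond orders sum to 1 (valence 2) → 1 H
  atom 12: O, bond orders sum to 2 (valence 2) → 0 H
  atom 13: aromatic c, 3 neighbours → 0 H
  atom 14: aromatic c, 2 neighbours → 1 H
  atom 15: C, bond orders sum to 4 (valence 4) → 0 H
  atom 16: O, bond orders sum to 2 (valence 2) → 0 H
  atom 17: O, bond orders sum to 1 (valence 2) → 1 H
Totals → C:9, H:6, F:1, N:1, O:5, S:1.
In Hill order: C9H6FNO5S.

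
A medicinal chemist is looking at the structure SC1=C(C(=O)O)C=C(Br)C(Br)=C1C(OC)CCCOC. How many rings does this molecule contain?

In SMILES, each pair of matching ring-closure digits denotes one ring-closing bond; the number of such bonds equals the number of independent rings.
Ring-closure bonds here: 1.

1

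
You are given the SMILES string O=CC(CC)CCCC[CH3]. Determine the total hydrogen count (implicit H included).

18

Walk through each heavy atom and fill implicit hydrogens from standard valence (C 4, N 3, O 2, S 2, halogen 1):
  atom 1: O, bond orders sum to 2 (valence 2) → 0 H
  atom 2: C, bond orders sum to 3 (valence 4) → 1 H
  atom 3: C, bond orders sum to 3 (valence 4) → 1 H
  atom 4: C, bond orders sum to 2 (valence 4) → 2 H
  atom 5: C, bond orders sum to 1 (valence 4) → 3 H
  atom 6: C, bond orders sum to 2 (valence 4) → 2 H
  atom 7: C, bond orders sum to 2 (valence 4) → 2 H
  atom 8: C, bond orders sum to 2 (valence 4) → 2 H
  atom 9: C, bond orders sum to 2 (valence 4) → 2 H
  atom 10: C with explicit H count 3
Total hydrogens: 18.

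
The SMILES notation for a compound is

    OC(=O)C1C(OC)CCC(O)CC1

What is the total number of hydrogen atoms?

16

Walk through each heavy atom and fill implicit hydrogens from standard valence (C 4, N 3, O 2, S 2, halogen 1):
  atom 1: O, bond orders sum to 1 (valence 2) → 1 H
  atom 2: C, bond orders sum to 4 (valence 4) → 0 H
  atom 3: O, bond orders sum to 2 (valence 2) → 0 H
  atom 4: C, bond orders sum to 3 (valence 4) → 1 H
  atom 5: C, bond orders sum to 3 (valence 4) → 1 H
  atom 6: O, bond orders sum to 2 (valence 2) → 0 H
  atom 7: C, bond orders sum to 1 (valence 4) → 3 H
  atom 8: C, bond orders sum to 2 (valence 4) → 2 H
  atom 9: C, bond orders sum to 2 (valence 4) → 2 H
  atom 10: C, bond orders sum to 3 (valence 4) → 1 H
  atom 11: O, bond orders sum to 1 (valence 2) → 1 H
  atom 12: C, bond orders sum to 2 (valence 4) → 2 H
  atom 13: C, bond orders sum to 2 (valence 4) → 2 H
Total hydrogens: 16.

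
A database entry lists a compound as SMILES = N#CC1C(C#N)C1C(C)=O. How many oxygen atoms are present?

Scan the SMILES for O atoms (remember two-letter symbols like Cl and Br are single atoms).
Oxygen count: 1.

1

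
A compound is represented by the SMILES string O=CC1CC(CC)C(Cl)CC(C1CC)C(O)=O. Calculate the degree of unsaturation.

3

Degree of unsaturation = (number of rings) + (number of π bonds).
Ring closures in the SMILES: 1.
π bonds: 2 double bonds (each 1 DoU) → 2 DoU from unsaturation.
Total DoU = 1 + 2 = 3.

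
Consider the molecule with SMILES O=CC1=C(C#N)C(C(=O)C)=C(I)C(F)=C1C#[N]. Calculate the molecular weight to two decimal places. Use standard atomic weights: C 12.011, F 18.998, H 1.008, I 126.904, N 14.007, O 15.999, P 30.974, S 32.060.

First, the molecular formula is C11H4FIN2O2 (counting implicit H from valence).
  C: 11 × 12.011 = 132.121
  F: 1 × 18.998 = 18.998
  H: 4 × 1.008 = 4.032
  I: 1 × 126.904 = 126.904
  N: 2 × 14.007 = 28.014
  O: 2 × 15.999 = 31.998
Sum: 11×12.011 + 1×18.998 + 4×1.008 + 1×126.904 + 2×14.007 + 2×15.999 = 342.067 → 342.07 g/mol.

342.07 g/mol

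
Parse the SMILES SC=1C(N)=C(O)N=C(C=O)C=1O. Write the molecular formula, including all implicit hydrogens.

Walk through each heavy atom and fill implicit hydrogens from standard valence (C 4, N 3, O 2, S 2, halogen 1):
  atom 1: S, bond orders sum to 1 (valence 2) → 1 H
  atom 2: C, bond orders sum to 4 (valence 4) → 0 H
  atom 3: C, bond orders sum to 4 (valence 4) → 0 H
  atom 4: N, bond orders sum to 1 (valence 3) → 2 H
  atom 5: C, bond orders sum to 4 (valence 4) → 0 H
  atom 6: O, bond orders sum to 1 (valence 2) → 1 H
  atom 7: N, bond orders sum to 3 (valence 3) → 0 H
  atom 8: C, bond orders sum to 4 (valence 4) → 0 H
  atom 9: C, bond orders sum to 3 (valence 4) → 1 H
  atom 10: O, bond orders sum to 2 (valence 2) → 0 H
  atom 11: C, bond orders sum to 4 (valence 4) → 0 H
  atom 12: O, bond orders sum to 1 (valence 2) → 1 H
Totals → C:6, H:6, N:2, O:3, S:1.

C6H6N2O3S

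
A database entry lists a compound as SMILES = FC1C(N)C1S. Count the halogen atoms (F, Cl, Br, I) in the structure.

Halogen atoms appear at heavy-atom position 1 (1×F).
Other groups present: 1 primary amine, 1 thiol.
Halogen count: 1.

1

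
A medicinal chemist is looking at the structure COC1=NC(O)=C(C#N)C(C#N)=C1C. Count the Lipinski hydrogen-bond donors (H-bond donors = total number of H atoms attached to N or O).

Donors: find every N or O and count the H atoms it carries.
  atom 2 (O): bond orders sum to 2 → 0 H
  atom 4 (N): bond orders sum to 3 → 0 H
  atom 6 (O): bond orders sum to 1 → 1 H
  atom 9 (N): bond orders sum to 3 → 0 H
  atom 12 (N): bond orders sum to 3 → 0 H
Lipinski HBD = 1.

1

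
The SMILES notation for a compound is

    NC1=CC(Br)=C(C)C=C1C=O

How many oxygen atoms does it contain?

Scan the SMILES for O atoms (remember two-letter symbols like Cl and Br are single atoms).
Oxygen count: 1.

1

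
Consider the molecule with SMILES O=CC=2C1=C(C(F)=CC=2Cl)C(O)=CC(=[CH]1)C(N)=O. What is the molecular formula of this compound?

C12H7ClFNO3

Walk through each heavy atom and fill implicit hydrogens from standard valence (C 4, N 3, O 2, S 2, halogen 1):
  atom 1: O, bond orders sum to 2 (valence 2) → 0 H
  atom 2: C, bond orders sum to 3 (valence 4) → 1 H
  atom 3: C, bond orders sum to 4 (valence 4) → 0 H
  atom 4: C, bond orders sum to 4 (valence 4) → 0 H
  atom 5: C, bond orders sum to 4 (valence 4) → 0 H
  atom 6: C, bond orders sum to 4 (valence 4) → 0 H
  atom 7: F (halogen, monovalent) → 0 H
  atom 8: C, bond orders sum to 3 (valence 4) → 1 H
  atom 9: C, bond orders sum to 4 (valence 4) → 0 H
  atom 10: Cl (halogen, monovalent) → 0 H
  atom 11: C, bond orders sum to 4 (valence 4) → 0 H
  atom 12: O, bond orders sum to 1 (valence 2) → 1 H
  atom 13: C, bond orders sum to 3 (valence 4) → 1 H
  atom 14: C, bond orders sum to 4 (valence 4) → 0 H
  atom 15: C with explicit H count 1
  atom 16: C, bond orders sum to 4 (valence 4) → 0 H
  atom 17: N, bond orders sum to 1 (valence 3) → 2 H
  atom 18: O, bond orders sum to 2 (valence 2) → 0 H
Totals → C:12, H:7, Cl:1, F:1, N:1, O:3.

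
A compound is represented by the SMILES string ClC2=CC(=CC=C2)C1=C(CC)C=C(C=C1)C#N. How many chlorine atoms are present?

Scan the SMILES for Cl atoms (remember two-letter symbols like Cl and Br are single atoms).
Chlorine count: 1.

1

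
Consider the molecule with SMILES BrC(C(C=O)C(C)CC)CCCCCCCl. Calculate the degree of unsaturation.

1

Degree of unsaturation = (number of rings) + (number of π bonds).
Ring closures in the SMILES: 0.
π bonds: 1 double bond (each 1 DoU) → 1 DoU from unsaturation.
Total DoU = 0 + 1 = 1.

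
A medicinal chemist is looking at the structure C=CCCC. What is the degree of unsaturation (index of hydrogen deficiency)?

Degree of unsaturation = (number of rings) + (number of π bonds).
Ring closures in the SMILES: 0.
π bonds: 1 double bond (each 1 DoU) → 1 DoU from unsaturation.
Total DoU = 0 + 1 = 1.

1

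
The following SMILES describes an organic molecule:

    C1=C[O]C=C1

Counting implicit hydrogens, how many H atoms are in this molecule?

Walk through each heavy atom and fill implicit hydrogens from standard valence (C 4, N 3, O 2, S 2, halogen 1):
  atom 1: C, bond orders sum to 3 (valence 4) → 1 H
  atom 2: C, bond orders sum to 3 (valence 4) → 1 H
  atom 3: O with explicit H count 0
  atom 4: C, bond orders sum to 3 (valence 4) → 1 H
  atom 5: C, bond orders sum to 3 (valence 4) → 1 H
Total hydrogens: 4.

4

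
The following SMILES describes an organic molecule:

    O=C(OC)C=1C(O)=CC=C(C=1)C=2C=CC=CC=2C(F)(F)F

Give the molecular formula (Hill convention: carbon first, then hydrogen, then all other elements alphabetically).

Walk through each heavy atom and fill implicit hydrogens from standard valence (C 4, N 3, O 2, S 2, halogen 1):
  atom 1: O, bond orders sum to 2 (valence 2) → 0 H
  atom 2: C, bond orders sum to 4 (valence 4) → 0 H
  atom 3: O, bond orders sum to 2 (valence 2) → 0 H
  atom 4: C, bond orders sum to 1 (valence 4) → 3 H
  atom 5: C, bond orders sum to 4 (valence 4) → 0 H
  atom 6: C, bond orders sum to 4 (valence 4) → 0 H
  atom 7: O, bond orders sum to 1 (valence 2) → 1 H
  atom 8: C, bond orders sum to 3 (valence 4) → 1 H
  atom 9: C, bond orders sum to 3 (valence 4) → 1 H
  atom 10: C, bond orders sum to 4 (valence 4) → 0 H
  atom 11: C, bond orders sum to 3 (valence 4) → 1 H
  atom 12: C, bond orders sum to 4 (valence 4) → 0 H
  atom 13: C, bond orders sum to 3 (valence 4) → 1 H
  atom 14: C, bond orders sum to 3 (valence 4) → 1 H
  atom 15: C, bond orders sum to 3 (valence 4) → 1 H
  atom 16: C, bond orders sum to 3 (valence 4) → 1 H
  atom 17: C, bond orders sum to 4 (valence 4) → 0 H
  atom 18: C, bond orders sum to 4 (valence 4) → 0 H
  atom 19: F (halogen, monovalent) → 0 H
  atom 20: F (halogen, monovalent) → 0 H
  atom 21: F (halogen, monovalent) → 0 H
Totals → C:15, H:11, F:3, O:3.

C15H11F3O3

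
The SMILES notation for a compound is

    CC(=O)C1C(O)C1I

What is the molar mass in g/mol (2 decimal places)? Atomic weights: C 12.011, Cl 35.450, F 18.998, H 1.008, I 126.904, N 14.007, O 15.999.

226.01 g/mol

First, the molecular formula is C5H7IO2 (counting implicit H from valence).
  C: 5 × 12.011 = 60.055
  H: 7 × 1.008 = 7.056
  I: 1 × 126.904 = 126.904
  O: 2 × 15.999 = 31.998
Sum: 5×12.011 + 7×1.008 + 1×126.904 + 2×15.999 = 226.013 → 226.01 g/mol.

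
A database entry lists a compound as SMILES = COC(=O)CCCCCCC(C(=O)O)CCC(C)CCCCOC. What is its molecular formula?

C19H36O5

Walk through each heavy atom and fill implicit hydrogens from standard valence (C 4, N 3, O 2, S 2, halogen 1):
  atom 1: C, bond orders sum to 1 (valence 4) → 3 H
  atom 2: O, bond orders sum to 2 (valence 2) → 0 H
  atom 3: C, bond orders sum to 4 (valence 4) → 0 H
  atom 4: O, bond orders sum to 2 (valence 2) → 0 H
  atom 5: C, bond orders sum to 2 (valence 4) → 2 H
  atom 6: C, bond orders sum to 2 (valence 4) → 2 H
  atom 7: C, bond orders sum to 2 (valence 4) → 2 H
  atom 8: C, bond orders sum to 2 (valence 4) → 2 H
  atom 9: C, bond orders sum to 2 (valence 4) → 2 H
  atom 10: C, bond orders sum to 2 (valence 4) → 2 H
  atom 11: C, bond orders sum to 3 (valence 4) → 1 H
  atom 12: C, bond orders sum to 4 (valence 4) → 0 H
  atom 13: O, bond orders sum to 2 (valence 2) → 0 H
  atom 14: O, bond orders sum to 1 (valence 2) → 1 H
  atom 15: C, bond orders sum to 2 (valence 4) → 2 H
  atom 16: C, bond orders sum to 2 (valence 4) → 2 H
  atom 17: C, bond orders sum to 3 (valence 4) → 1 H
  atom 18: C, bond orders sum to 1 (valence 4) → 3 H
  atom 19: C, bond orders sum to 2 (valence 4) → 2 H
  atom 20: C, bond orders sum to 2 (valence 4) → 2 H
  atom 21: C, bond orders sum to 2 (valence 4) → 2 H
  atom 22: C, bond orders sum to 2 (valence 4) → 2 H
  atom 23: O, bond orders sum to 2 (valence 2) → 0 H
  atom 24: C, bond orders sum to 1 (valence 4) → 3 H
Totals → C:19, H:36, O:5.
In Hill order: C19H36O5.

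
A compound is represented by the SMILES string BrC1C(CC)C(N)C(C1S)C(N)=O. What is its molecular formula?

C8H15BrN2OS

Walk through each heavy atom and fill implicit hydrogens from standard valence (C 4, N 3, O 2, S 2, halogen 1):
  atom 1: Br (halogen, monovalent) → 0 H
  atom 2: C, bond orders sum to 3 (valence 4) → 1 H
  atom 3: C, bond orders sum to 3 (valence 4) → 1 H
  atom 4: C, bond orders sum to 2 (valence 4) → 2 H
  atom 5: C, bond orders sum to 1 (valence 4) → 3 H
  atom 6: C, bond orders sum to 3 (valence 4) → 1 H
  atom 7: N, bond orders sum to 1 (valence 3) → 2 H
  atom 8: C, bond orders sum to 3 (valence 4) → 1 H
  atom 9: C, bond orders sum to 3 (valence 4) → 1 H
  atom 10: S, bond orders sum to 1 (valence 2) → 1 H
  atom 11: C, bond orders sum to 4 (valence 4) → 0 H
  atom 12: N, bond orders sum to 1 (valence 3) → 2 H
  atom 13: O, bond orders sum to 2 (valence 2) → 0 H
Totals → C:8, H:15, Br:1, N:2, O:1, S:1.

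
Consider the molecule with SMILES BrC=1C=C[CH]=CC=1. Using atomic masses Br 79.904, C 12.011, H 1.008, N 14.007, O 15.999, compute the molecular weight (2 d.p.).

157.01 g/mol

First, the molecular formula is C6H5Br (counting implicit H from valence).
  Br: 1 × 79.904 = 79.904
  C: 6 × 12.011 = 72.066
  H: 5 × 1.008 = 5.040
Sum: 1×79.904 + 6×12.011 + 5×1.008 = 157.010 → 157.01 g/mol.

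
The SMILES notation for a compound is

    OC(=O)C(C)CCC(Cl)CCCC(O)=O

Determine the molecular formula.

Walk through each heavy atom and fill implicit hydrogens from standard valence (C 4, N 3, O 2, S 2, halogen 1):
  atom 1: O, bond orders sum to 1 (valence 2) → 1 H
  atom 2: C, bond orders sum to 4 (valence 4) → 0 H
  atom 3: O, bond orders sum to 2 (valence 2) → 0 H
  atom 4: C, bond orders sum to 3 (valence 4) → 1 H
  atom 5: C, bond orders sum to 1 (valence 4) → 3 H
  atom 6: C, bond orders sum to 2 (valence 4) → 2 H
  atom 7: C, bond orders sum to 2 (valence 4) → 2 H
  atom 8: C, bond orders sum to 3 (valence 4) → 1 H
  atom 9: Cl (halogen, monovalent) → 0 H
  atom 10: C, bond orders sum to 2 (valence 4) → 2 H
  atom 11: C, bond orders sum to 2 (valence 4) → 2 H
  atom 12: C, bond orders sum to 2 (valence 4) → 2 H
  atom 13: C, bond orders sum to 4 (valence 4) → 0 H
  atom 14: O, bond orders sum to 1 (valence 2) → 1 H
  atom 15: O, bond orders sum to 2 (valence 2) → 0 H
Totals → C:10, H:17, Cl:1, O:4.
In Hill order: C10H17ClO4.

C10H17ClO4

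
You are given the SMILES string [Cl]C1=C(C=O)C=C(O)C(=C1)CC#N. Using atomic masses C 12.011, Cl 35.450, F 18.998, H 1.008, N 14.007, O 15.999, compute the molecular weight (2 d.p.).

First, the molecular formula is C9H6ClNO2 (counting implicit H from valence).
  C: 9 × 12.011 = 108.099
  Cl: 1 × 35.450 = 35.450
  H: 6 × 1.008 = 6.048
  N: 1 × 14.007 = 14.007
  O: 2 × 15.999 = 31.998
Sum: 9×12.011 + 1×35.450 + 6×1.008 + 1×14.007 + 2×15.999 = 195.602 → 195.60 g/mol.

195.60 g/mol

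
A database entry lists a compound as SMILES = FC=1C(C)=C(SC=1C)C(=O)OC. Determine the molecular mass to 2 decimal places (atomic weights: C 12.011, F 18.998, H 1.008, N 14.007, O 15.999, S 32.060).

First, the molecular formula is C8H9FO2S (counting implicit H from valence).
  C: 8 × 12.011 = 96.088
  F: 1 × 18.998 = 18.998
  H: 9 × 1.008 = 9.072
  O: 2 × 15.999 = 31.998
  S: 1 × 32.060 = 32.060
Sum: 8×12.011 + 1×18.998 + 9×1.008 + 2×15.999 + 1×32.060 = 188.216 → 188.22 g/mol.

188.22 g/mol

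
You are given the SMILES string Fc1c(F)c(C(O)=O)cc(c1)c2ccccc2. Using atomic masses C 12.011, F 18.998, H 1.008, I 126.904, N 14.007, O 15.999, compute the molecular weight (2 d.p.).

234.20 g/mol

First, the molecular formula is C13H8F2O2 (counting implicit H from valence).
  C: 13 × 12.011 = 156.143
  F: 2 × 18.998 = 37.996
  H: 8 × 1.008 = 8.064
  O: 2 × 15.999 = 31.998
Sum: 13×12.011 + 2×18.998 + 8×1.008 + 2×15.999 = 234.201 → 234.20 g/mol.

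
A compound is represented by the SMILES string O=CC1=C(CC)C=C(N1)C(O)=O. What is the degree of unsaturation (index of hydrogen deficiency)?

5

Molecular formula: C8H9NO3.
DoU = (2C + 2 + N − H − X) / 2, where X is the halogen count and O/S are ignored.
    = (2·8 + 2 + 1 − 9 − 0) / 2 = 10 / 2 = 5.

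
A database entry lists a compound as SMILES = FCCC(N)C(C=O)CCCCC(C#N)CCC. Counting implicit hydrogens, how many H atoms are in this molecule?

Walk through each heavy atom and fill implicit hydrogens from standard valence (C 4, N 3, O 2, S 2, halogen 1):
  atom 1: F (halogen, monovalent) → 0 H
  atom 2: C, bond orders sum to 2 (valence 4) → 2 H
  atom 3: C, bond orders sum to 2 (valence 4) → 2 H
  atom 4: C, bond orders sum to 3 (valence 4) → 1 H
  atom 5: N, bond orders sum to 1 (valence 3) → 2 H
  atom 6: C, bond orders sum to 3 (valence 4) → 1 H
  atom 7: C, bond orders sum to 3 (valence 4) → 1 H
  atom 8: O, bond orders sum to 2 (valence 2) → 0 H
  atom 9: C, bond orders sum to 2 (valence 4) → 2 H
  atom 10: C, bond orders sum to 2 (valence 4) → 2 H
  atom 11: C, bond orders sum to 2 (valence 4) → 2 H
  atom 12: C, bond orders sum to 2 (valence 4) → 2 H
  atom 13: C, bond orders sum to 3 (valence 4) → 1 H
  atom 14: C, bond orders sum to 4 (valence 4) → 0 H
  atom 15: N, bond orders sum to 3 (valence 3) → 0 H
  atom 16: C, bond orders sum to 2 (valence 4) → 2 H
  atom 17: C, bond orders sum to 2 (valence 4) → 2 H
  atom 18: C, bond orders sum to 1 (valence 4) → 3 H
Total hydrogens: 25.

25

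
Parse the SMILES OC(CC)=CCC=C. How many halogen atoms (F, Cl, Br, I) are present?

Scan the SMILES for the halogen motif — none present.
Groups that are present: 2 alkene, 1 hydroxyl.

0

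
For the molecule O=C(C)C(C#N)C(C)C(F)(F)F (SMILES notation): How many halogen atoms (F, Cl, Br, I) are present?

Halogen atoms appear at heavy-atom positions 10, 11, 12 (3×F).
Other groups present: 1 ketone, 1 nitrile.
Halogen count: 3.

3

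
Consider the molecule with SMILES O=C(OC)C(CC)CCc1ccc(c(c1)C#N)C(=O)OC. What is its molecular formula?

C16H19NO4

Walk through each heavy atom and fill implicit hydrogens from standard valence (C 4, N 3, O 2, S 2, halogen 1); for lowercase aromatic atoms, an aromatic c carries 1 H when it has two neighbours and 0 H with three, and aromatic n carries 0 H:
  atom 1: O, bond orders sum to 2 (valence 2) → 0 H
  atom 2: C, bond orders sum to 4 (valence 4) → 0 H
  atom 3: O, bond orders sum to 2 (valence 2) → 0 H
  atom 4: C, bond orders sum to 1 (valence 4) → 3 H
  atom 5: C, bond orders sum to 3 (valence 4) → 1 H
  atom 6: C, bond orders sum to 2 (valence 4) → 2 H
  atom 7: C, bond orders sum to 1 (valence 4) → 3 H
  atom 8: C, bond orders sum to 2 (valence 4) → 2 H
  atom 9: C, bond orders sum to 2 (valence 4) → 2 H
  atom 10: aromatic c, 3 neighbours → 0 H
  atom 11: aromatic c, 2 neighbours → 1 H
  atom 12: aromatic c, 2 neighbours → 1 H
  atom 13: aromatic c, 3 neighbours → 0 H
  atom 14: aromatic c, 3 neighbours → 0 H
  atom 15: aromatic c, 2 neighbours → 1 H
  atom 16: C, bond orders sum to 4 (valence 4) → 0 H
  atom 17: N, bond orders sum to 3 (valence 3) → 0 H
  atom 18: C, bond orders sum to 4 (valence 4) → 0 H
  atom 19: O, bond orders sum to 2 (valence 2) → 0 H
  atom 20: O, bond orders sum to 2 (valence 2) → 0 H
  atom 21: C, bond orders sum to 1 (valence 4) → 3 H
Totals → C:16, H:19, N:1, O:4.
In Hill order: C16H19NO4.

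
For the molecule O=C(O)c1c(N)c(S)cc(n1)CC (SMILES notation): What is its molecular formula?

C8H10N2O2S

Walk through each heavy atom and fill implicit hydrogens from standard valence (C 4, N 3, O 2, S 2, halogen 1); for lowercase aromatic atoms, an aromatic c carries 1 H when it has two neighbours and 0 H with three, and aromatic n carries 0 H:
  atom 1: O, bond orders sum to 2 (valence 2) → 0 H
  atom 2: C, bond orders sum to 4 (valence 4) → 0 H
  atom 3: O, bond orders sum to 1 (valence 2) → 1 H
  atom 4: aromatic c, 3 neighbours → 0 H
  atom 5: aromatic c, 3 neighbours → 0 H
  atom 6: N, bond orders sum to 1 (valence 3) → 2 H
  atom 7: aromatic c, 3 neighbours → 0 H
  atom 8: S, bond orders sum to 1 (valence 2) → 1 H
  atom 9: aromatic c, 2 neighbours → 1 H
  atom 10: aromatic c, 3 neighbours → 0 H
  atom 11: aromatic n, 2 neighbours → 0 H
  atom 12: C, bond orders sum to 2 (valence 4) → 2 H
  atom 13: C, bond orders sum to 1 (valence 4) → 3 H
Totals → C:8, H:10, N:2, O:2, S:1.
In Hill order: C8H10N2O2S.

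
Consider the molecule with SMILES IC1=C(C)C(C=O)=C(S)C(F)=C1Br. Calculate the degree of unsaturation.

Molecular formula: C8H5BrFIOS.
DoU = (2C + 2 + N − H − X) / 2, where X is the halogen count and O/S are ignored.
    = (2·8 + 2 + 0 − 5 − 3) / 2 = 10 / 2 = 5.

5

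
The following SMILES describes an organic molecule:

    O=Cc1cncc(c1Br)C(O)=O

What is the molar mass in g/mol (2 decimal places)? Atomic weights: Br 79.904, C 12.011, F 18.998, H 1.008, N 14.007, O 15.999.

230.02 g/mol

First, the molecular formula is C7H4BrNO3 (counting implicit H from valence).
  Br: 1 × 79.904 = 79.904
  C: 7 × 12.011 = 84.077
  H: 4 × 1.008 = 4.032
  N: 1 × 14.007 = 14.007
  O: 3 × 15.999 = 47.997
Sum: 1×79.904 + 7×12.011 + 4×1.008 + 1×14.007 + 3×15.999 = 230.017 → 230.02 g/mol.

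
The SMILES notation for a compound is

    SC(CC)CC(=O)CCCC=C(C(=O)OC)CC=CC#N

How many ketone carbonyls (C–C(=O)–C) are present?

The ketone motif appears at heavy-atom position 6 in the SMILES.
Other groups present: 2 alkene, 1 ester, 1 nitrile, 1 thiol.
Ketone count: 1.

1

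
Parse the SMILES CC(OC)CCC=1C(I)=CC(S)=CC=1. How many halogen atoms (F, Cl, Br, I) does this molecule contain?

Halogen atoms appear at heavy-atom position 9 (1×I).
Other groups present: 1 ether, 1 thiol.
Halogen count: 1.

1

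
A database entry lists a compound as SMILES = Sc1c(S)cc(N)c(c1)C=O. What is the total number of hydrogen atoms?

Walk through each heavy atom and fill implicit hydrogens from standard valence (C 4, N 3, O 2, S 2, halogen 1); for lowercase aromatic atoms, an aromatic c carries 1 H when it has two neighbours and 0 H with three, and aromatic n carries 0 H:
  atom 1: S, bond orders sum to 1 (valence 2) → 1 H
  atom 2: aromatic c, 3 neighbours → 0 H
  atom 3: aromatic c, 3 neighbours → 0 H
  atom 4: S, bond orders sum to 1 (valence 2) → 1 H
  atom 5: aromatic c, 2 neighbours → 1 H
  atom 6: aromatic c, 3 neighbours → 0 H
  atom 7: N, bond orders sum to 1 (valence 3) → 2 H
  atom 8: aromatic c, 3 neighbours → 0 H
  atom 9: aromatic c, 2 neighbours → 1 H
  atom 10: C, bond orders sum to 3 (valence 4) → 1 H
  atom 11: O, bond orders sum to 2 (valence 2) → 0 H
Total hydrogens: 7.

7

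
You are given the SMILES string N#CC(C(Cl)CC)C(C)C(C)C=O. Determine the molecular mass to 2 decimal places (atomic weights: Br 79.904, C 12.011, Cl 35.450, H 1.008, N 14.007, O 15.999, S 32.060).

201.69 g/mol

First, the molecular formula is C10H16ClNO (counting implicit H from valence).
  C: 10 × 12.011 = 120.110
  Cl: 1 × 35.450 = 35.450
  H: 16 × 1.008 = 16.128
  N: 1 × 14.007 = 14.007
  O: 1 × 15.999 = 15.999
Sum: 10×12.011 + 1×35.450 + 16×1.008 + 1×14.007 + 1×15.999 = 201.694 → 201.69 g/mol.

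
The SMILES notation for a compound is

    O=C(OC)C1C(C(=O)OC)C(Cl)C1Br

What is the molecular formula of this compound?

Walk through each heavy atom and fill implicit hydrogens from standard valence (C 4, N 3, O 2, S 2, halogen 1):
  atom 1: O, bond orders sum to 2 (valence 2) → 0 H
  atom 2: C, bond orders sum to 4 (valence 4) → 0 H
  atom 3: O, bond orders sum to 2 (valence 2) → 0 H
  atom 4: C, bond orders sum to 1 (valence 4) → 3 H
  atom 5: C, bond orders sum to 3 (valence 4) → 1 H
  atom 6: C, bond orders sum to 3 (valence 4) → 1 H
  atom 7: C, bond orders sum to 4 (valence 4) → 0 H
  atom 8: O, bond orders sum to 2 (valence 2) → 0 H
  atom 9: O, bond orders sum to 2 (valence 2) → 0 H
  atom 10: C, bond orders sum to 1 (valence 4) → 3 H
  atom 11: C, bond orders sum to 3 (valence 4) → 1 H
  atom 12: Cl (halogen, monovalent) → 0 H
  atom 13: C, bond orders sum to 3 (valence 4) → 1 H
  atom 14: Br (halogen, monovalent) → 0 H
Totals → C:8, H:10, Br:1, Cl:1, O:4.

C8H10BrClO4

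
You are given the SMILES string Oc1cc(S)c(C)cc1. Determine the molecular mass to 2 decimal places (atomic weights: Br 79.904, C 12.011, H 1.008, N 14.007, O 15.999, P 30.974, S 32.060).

First, the molecular formula is C7H8OS (counting implicit H from valence).
  C: 7 × 12.011 = 84.077
  H: 8 × 1.008 = 8.064
  O: 1 × 15.999 = 15.999
  S: 1 × 32.060 = 32.060
Sum: 7×12.011 + 8×1.008 + 1×15.999 + 1×32.060 = 140.200 → 140.20 g/mol.

140.20 g/mol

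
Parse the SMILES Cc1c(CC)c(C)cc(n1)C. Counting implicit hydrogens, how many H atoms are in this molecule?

15

Walk through each heavy atom and fill implicit hydrogens from standard valence (C 4, N 3, O 2, S 2, halogen 1); for lowercase aromatic atoms, an aromatic c carries 1 H when it has two neighbours and 0 H with three, and aromatic n carries 0 H:
  atom 1: C, bond orders sum to 1 (valence 4) → 3 H
  atom 2: aromatic c, 3 neighbours → 0 H
  atom 3: aromatic c, 3 neighbours → 0 H
  atom 4: C, bond orders sum to 2 (valence 4) → 2 H
  atom 5: C, bond orders sum to 1 (valence 4) → 3 H
  atom 6: aromatic c, 3 neighbours → 0 H
  atom 7: C, bond orders sum to 1 (valence 4) → 3 H
  atom 8: aromatic c, 2 neighbours → 1 H
  atom 9: aromatic c, 3 neighbours → 0 H
  atom 10: aromatic n, 2 neighbours → 0 H
  atom 11: C, bond orders sum to 1 (valence 4) → 3 H
Total hydrogens: 15.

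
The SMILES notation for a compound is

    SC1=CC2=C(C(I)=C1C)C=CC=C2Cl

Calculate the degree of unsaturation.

Degree of unsaturation = (number of rings) + (number of π bonds).
Ring closures in the SMILES: 2.
π bonds: 5 double bonds (each 1 DoU) → 5 DoU from unsaturation.
Total DoU = 2 + 5 = 7.

7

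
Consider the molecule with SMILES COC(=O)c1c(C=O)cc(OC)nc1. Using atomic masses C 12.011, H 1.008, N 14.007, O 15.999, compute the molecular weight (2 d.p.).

First, the molecular formula is C9H9NO4 (counting implicit H from valence).
  C: 9 × 12.011 = 108.099
  H: 9 × 1.008 = 9.072
  N: 1 × 14.007 = 14.007
  O: 4 × 15.999 = 63.996
Sum: 9×12.011 + 9×1.008 + 1×14.007 + 4×15.999 = 195.174 → 195.17 g/mol.

195.17 g/mol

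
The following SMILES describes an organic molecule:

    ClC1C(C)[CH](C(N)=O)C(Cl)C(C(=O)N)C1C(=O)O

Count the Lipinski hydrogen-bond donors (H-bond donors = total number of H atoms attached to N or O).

5

Donors: find every N or O and count the H atoms it carries.
  atom 7 (N): bond orders sum to 1 → 2 H
  atom 8 (O): bond orders sum to 2 → 0 H
  atom 13 (O): bond orders sum to 2 → 0 H
  atom 14 (N): bond orders sum to 1 → 2 H
  atom 17 (O): bond orders sum to 2 → 0 H
  atom 18 (O): bond orders sum to 1 → 1 H
Lipinski HBD = 5.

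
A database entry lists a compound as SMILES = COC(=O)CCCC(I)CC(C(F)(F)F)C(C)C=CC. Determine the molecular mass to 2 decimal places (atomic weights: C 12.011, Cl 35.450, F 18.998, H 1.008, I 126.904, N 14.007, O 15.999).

First, the molecular formula is C14H22F3IO2 (counting implicit H from valence).
  C: 14 × 12.011 = 168.154
  F: 3 × 18.998 = 56.994
  H: 22 × 1.008 = 22.176
  I: 1 × 126.904 = 126.904
  O: 2 × 15.999 = 31.998
Sum: 14×12.011 + 3×18.998 + 22×1.008 + 1×126.904 + 2×15.999 = 406.226 → 406.23 g/mol.

406.23 g/mol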